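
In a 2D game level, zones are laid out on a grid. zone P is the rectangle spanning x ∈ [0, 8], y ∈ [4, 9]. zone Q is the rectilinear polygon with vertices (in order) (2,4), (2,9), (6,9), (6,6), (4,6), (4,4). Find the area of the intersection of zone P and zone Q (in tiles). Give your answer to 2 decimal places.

16.00

The intersection is the polygon with vertices (6,9), (6,6), (4,6), (4,4), (2,4), (2,9).
By the shoelace formula its area is 16.00.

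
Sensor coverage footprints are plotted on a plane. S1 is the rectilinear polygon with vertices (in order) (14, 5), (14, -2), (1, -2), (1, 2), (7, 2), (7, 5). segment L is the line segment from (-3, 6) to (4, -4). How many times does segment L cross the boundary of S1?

The segment meets the boundary at (2.6,-2), (1,0.286).

2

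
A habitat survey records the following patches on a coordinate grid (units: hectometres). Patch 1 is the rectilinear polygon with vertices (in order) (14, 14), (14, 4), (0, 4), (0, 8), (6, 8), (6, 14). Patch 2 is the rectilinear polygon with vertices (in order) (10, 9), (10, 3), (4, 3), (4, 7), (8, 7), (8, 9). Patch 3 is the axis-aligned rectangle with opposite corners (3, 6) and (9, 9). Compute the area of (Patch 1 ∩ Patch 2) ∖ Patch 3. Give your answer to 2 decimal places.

|Patch 1 ∩ Patch 2| = 22.
|(Patch 1 ∩ Patch 2) ∩ Patch 3| = 7.
|(Patch 1 ∩ Patch 2) ∖ Patch 3| = 22 − 7 = 15.00.

15.00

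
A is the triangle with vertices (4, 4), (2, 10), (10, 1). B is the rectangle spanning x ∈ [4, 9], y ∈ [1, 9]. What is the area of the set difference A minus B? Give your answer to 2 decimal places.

|A| = 15, |A∩B| = 10.9375.
|A ∖ B| = |A| − |A∩B| = 15 − 10.9375 = 4.06.

4.06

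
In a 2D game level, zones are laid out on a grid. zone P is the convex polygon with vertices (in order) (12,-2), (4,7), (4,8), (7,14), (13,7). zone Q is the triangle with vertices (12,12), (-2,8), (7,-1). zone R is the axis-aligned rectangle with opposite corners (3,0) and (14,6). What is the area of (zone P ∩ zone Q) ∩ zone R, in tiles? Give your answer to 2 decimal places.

The region (zone P ∩ zone Q) ∩ zone R is the polygon with vertices (8.242,2.228), (4.889,6), (9.692,6).
By the shoelace formula its area is 9.06.

9.06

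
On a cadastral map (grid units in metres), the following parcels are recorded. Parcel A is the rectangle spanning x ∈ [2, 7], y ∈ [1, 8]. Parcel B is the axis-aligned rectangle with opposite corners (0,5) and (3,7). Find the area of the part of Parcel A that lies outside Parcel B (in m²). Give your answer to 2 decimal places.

|Parcel A∩Parcel B|: x∈[2,3], y∈[5,7] → 1·2 = 2.
|Parcel A| = 35.
|Parcel A ∖ Parcel B| = |Parcel A| − |Parcel A∩Parcel B| = 35 − 2 = 33.00.

33.00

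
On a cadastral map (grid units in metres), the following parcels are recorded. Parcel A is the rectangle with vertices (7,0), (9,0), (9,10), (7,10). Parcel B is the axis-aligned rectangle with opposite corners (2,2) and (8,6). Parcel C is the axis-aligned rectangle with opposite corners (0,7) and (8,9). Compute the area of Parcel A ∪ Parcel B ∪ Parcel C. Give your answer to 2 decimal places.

By inclusion–exclusion:
Individual areas: |Parcel A| = 20, |Parcel B| = 24, |Parcel C| = 16.
|Parcel A∩Parcel B|: x∈[7,8], y∈[2,6] → 1·4 = 4.
|Parcel A∩Parcel C|: x∈[7,8], y∈[7,9] → 1·2 = 2.
|Parcel B∩Parcel C| = 0 (no overlap).
|Parcel A∩Parcel B∩Parcel C| = 0.
|Parcel A ∪ Parcel B ∪ Parcel C| = 60 − 6 + 0 = 54.00.

54.00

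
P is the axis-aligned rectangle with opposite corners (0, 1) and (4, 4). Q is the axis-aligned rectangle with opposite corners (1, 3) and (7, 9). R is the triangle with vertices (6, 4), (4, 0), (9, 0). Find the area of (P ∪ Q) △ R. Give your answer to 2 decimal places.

|P ∪ Q| = 45.
|(P ∪ Q) ∩ R| = 0.625.
|(P ∪ Q) △ R| = 45 + 10 − 1.25 = 53.75.

53.75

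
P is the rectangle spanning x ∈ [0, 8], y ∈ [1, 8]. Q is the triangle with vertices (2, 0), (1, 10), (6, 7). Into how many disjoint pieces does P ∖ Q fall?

P ∖ Q splits into 2 disjoint pieces (area 25.119, area 10.85).

2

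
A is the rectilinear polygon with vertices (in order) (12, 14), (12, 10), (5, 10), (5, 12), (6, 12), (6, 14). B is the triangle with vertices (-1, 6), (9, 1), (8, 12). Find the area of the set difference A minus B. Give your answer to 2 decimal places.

|A| = 26, |A∩B| = 3.1818.
|A ∖ B| = |A| − |A∩B| = 26 − 3.1818 = 22.82.

22.82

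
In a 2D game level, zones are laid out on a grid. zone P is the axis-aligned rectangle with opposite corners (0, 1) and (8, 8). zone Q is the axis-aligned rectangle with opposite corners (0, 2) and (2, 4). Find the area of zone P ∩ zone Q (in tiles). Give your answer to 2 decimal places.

4.00

|zone P∩zone Q|: x∈[0,2], y∈[2,4] → 2·2 = 4.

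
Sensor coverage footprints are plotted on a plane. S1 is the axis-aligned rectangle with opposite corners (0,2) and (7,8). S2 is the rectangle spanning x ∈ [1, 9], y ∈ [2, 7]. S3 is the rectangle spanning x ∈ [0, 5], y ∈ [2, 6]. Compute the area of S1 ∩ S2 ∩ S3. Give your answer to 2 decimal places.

16.00

The intersection is the polygon with vertices (1,2), (1,6), (5,6), (5,2).
By the shoelace formula its area is 16.00.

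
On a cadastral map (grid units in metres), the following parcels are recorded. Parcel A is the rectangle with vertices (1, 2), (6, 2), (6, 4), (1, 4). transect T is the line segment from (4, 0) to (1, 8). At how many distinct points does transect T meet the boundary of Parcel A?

The segment meets the boundary at (2.5,4), (3.25,2).

2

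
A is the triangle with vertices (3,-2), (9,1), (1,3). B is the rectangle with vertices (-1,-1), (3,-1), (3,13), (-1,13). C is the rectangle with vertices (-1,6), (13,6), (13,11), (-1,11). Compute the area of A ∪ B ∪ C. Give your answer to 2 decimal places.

By inclusion–exclusion:
Individual areas: |A| = 18, |B| = 56, |C| = 70.
|A∩B| = 4.3.
|A∩C| = 0.
|B∩C|: x∈[-1,3], y∈[6,11] → 4·5 = 20.
|A∩B∩C| = 0.
|A ∪ B ∪ C| = 144 − 24.3 + 0 = 119.70.

119.70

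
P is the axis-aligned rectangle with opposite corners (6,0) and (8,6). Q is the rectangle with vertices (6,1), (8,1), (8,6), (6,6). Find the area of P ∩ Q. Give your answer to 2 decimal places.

|P∩Q|: x∈[6,8], y∈[1,6] → 2·5 = 10.

10.00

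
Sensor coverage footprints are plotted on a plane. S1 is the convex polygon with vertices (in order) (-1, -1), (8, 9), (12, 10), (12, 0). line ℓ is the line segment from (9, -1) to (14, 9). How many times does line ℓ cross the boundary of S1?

2

The segment meets the boundary at (12,5), (9.4,-0.2).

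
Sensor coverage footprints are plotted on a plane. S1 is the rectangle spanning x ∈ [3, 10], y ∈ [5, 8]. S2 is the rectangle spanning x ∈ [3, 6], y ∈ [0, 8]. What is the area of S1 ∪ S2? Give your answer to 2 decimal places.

36.00

By inclusion–exclusion:
Individual areas: |S1| = 21, |S2| = 24.
|S1∩S2|: x∈[3,6], y∈[5,8] → 3·3 = 9.
|S1 ∪ S2| = 45 − 9 = 36.00.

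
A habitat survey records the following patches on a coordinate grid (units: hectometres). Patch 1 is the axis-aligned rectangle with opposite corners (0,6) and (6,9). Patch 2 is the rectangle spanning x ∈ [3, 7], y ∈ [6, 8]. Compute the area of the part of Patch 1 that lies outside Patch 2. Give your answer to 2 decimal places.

12.00

|Patch 1∩Patch 2|: x∈[3,6], y∈[6,8] → 3·2 = 6.
|Patch 1| = 18.
|Patch 1 ∖ Patch 2| = |Patch 1| − |Patch 1∩Patch 2| = 18 − 6 = 12.00.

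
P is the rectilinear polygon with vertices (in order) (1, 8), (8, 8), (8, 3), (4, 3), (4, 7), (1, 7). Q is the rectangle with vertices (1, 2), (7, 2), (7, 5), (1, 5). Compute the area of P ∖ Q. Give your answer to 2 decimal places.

17.00

|P| = 23, |P∩Q| = 6.
|P ∖ Q| = |P| − |P∩Q| = 23 − 6 = 17.00.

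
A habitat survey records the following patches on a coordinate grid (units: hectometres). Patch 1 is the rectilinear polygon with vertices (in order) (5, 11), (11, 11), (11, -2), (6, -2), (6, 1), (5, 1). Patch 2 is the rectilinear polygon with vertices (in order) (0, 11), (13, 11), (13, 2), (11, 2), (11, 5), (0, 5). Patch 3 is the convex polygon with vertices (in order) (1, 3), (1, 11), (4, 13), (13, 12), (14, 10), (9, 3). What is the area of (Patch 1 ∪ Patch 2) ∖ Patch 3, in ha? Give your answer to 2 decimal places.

|Patch 1 ∪ Patch 2| = 123.
|(Patch 1 ∪ Patch 2) ∩ Patch 3| = 76.8.
|(Patch 1 ∪ Patch 2) ∖ Patch 3| = 123 − 76.8 = 46.20.

46.20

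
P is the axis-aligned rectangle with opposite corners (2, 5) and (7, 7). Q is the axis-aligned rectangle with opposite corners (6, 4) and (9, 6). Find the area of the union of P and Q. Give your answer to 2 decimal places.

By inclusion–exclusion:
Individual areas: |P| = 10, |Q| = 6.
|P∩Q|: x∈[6,7], y∈[5,6] → 1·1 = 1.
|P ∪ Q| = 16 − 1 = 15.00.

15.00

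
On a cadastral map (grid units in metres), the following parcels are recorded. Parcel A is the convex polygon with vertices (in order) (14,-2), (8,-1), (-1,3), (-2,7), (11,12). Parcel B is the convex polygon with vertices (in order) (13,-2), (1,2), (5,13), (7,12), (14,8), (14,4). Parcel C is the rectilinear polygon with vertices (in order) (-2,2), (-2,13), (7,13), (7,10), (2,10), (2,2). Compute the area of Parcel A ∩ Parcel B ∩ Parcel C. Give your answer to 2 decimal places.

1.64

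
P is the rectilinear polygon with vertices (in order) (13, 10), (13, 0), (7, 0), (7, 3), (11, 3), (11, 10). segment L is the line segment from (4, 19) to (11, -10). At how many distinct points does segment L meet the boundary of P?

2

The segment meets the boundary at (8.586,0), (7.862,3).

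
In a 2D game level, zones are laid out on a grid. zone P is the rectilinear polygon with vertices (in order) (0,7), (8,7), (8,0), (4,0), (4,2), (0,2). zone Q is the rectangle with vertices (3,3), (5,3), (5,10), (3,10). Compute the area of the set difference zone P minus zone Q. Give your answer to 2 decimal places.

|zone P| = 48, |zone P∩zone Q| = 8.
|zone P ∖ zone Q| = |zone P| − |zone P∩zone Q| = 48 − 8 = 40.00.

40.00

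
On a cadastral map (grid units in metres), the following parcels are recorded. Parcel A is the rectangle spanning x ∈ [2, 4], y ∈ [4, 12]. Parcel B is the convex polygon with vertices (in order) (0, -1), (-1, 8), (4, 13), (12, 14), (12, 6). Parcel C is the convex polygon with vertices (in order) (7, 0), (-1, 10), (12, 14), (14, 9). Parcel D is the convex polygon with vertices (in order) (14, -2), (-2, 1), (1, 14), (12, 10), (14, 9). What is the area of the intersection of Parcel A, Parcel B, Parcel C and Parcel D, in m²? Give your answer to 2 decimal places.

The intersection is the polygon with vertices (3.8,4), (2,6.25), (2,10.923), (4,11.539), (4,4).
By the shoelace formula its area is 12.44.

12.44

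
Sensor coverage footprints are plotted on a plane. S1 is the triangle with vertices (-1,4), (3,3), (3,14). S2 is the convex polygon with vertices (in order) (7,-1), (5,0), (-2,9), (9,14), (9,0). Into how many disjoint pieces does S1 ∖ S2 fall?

S1 ∖ S2 splits into 2 disjoint pieces (area 4.838, area 1.8182).

2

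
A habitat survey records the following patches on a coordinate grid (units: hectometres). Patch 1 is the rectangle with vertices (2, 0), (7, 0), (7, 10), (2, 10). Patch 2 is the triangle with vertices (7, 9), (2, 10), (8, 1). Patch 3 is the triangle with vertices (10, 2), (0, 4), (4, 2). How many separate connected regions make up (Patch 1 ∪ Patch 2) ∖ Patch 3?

(Patch 1 ∪ Patch 2) ∖ Patch 3 splits into 3 disjoint pieces (area 11, area 37.1256, area 0.2708).

3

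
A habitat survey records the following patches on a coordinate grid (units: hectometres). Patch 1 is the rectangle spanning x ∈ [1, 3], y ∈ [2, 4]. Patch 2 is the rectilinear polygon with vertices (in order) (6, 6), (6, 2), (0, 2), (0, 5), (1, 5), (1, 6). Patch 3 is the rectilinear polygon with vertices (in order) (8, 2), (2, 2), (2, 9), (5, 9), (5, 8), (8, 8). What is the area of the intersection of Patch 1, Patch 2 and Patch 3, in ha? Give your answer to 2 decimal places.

2.00

The intersection is the polygon with vertices (3,4), (3,2), (2,2), (2,4).
By the shoelace formula its area is 2.00.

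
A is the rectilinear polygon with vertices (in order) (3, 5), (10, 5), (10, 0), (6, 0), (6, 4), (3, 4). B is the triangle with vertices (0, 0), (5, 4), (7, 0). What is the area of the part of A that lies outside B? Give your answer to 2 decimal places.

|A| = 23, |A∩B| = 1.
|A ∖ B| = |A| − |A∩B| = 23 − 1 = 22.00.

22.00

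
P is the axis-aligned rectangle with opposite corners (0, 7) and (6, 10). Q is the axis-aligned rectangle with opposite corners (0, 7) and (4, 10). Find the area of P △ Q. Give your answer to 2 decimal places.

6.00

|P∩Q|: x∈[0,4], y∈[7,10] → 4·3 = 12.
|P △ Q| = |P| + |Q| − 2·|P∩Q| = 18 + 12 − 24 = 6.00.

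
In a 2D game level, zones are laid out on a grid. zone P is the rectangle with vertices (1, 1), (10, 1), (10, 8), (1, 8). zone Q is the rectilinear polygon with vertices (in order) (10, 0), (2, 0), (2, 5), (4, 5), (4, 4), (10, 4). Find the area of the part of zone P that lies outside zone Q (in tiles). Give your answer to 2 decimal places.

37.00

|zone P| = 63, |zone P∩zone Q| = 26.
|zone P ∖ zone Q| = |zone P| − |zone P∩zone Q| = 63 − 26 = 37.00.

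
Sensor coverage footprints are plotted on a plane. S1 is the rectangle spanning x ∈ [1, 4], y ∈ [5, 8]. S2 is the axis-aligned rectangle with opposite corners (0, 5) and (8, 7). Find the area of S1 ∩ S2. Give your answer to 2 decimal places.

|S1∩S2|: x∈[1,4], y∈[5,7] → 3·2 = 6.

6.00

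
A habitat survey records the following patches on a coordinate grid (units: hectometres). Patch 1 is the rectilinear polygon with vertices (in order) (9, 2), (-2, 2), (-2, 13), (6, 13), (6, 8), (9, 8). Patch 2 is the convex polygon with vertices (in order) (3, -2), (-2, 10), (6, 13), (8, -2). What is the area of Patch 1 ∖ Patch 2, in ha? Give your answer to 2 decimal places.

36.93

|Patch 1| = 106, |Patch 1∩Patch 2| = 69.0667.
|Patch 1 ∖ Patch 2| = |Patch 1| − |Patch 1∩Patch 2| = 106 − 69.0667 = 36.93.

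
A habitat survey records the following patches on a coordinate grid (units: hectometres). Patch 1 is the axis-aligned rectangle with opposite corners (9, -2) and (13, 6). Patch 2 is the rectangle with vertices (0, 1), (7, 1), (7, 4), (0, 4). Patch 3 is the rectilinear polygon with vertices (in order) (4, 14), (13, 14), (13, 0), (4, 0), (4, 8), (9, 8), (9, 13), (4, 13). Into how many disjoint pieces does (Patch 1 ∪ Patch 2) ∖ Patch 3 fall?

(Patch 1 ∪ Patch 2) ∖ Patch 3 splits into 2 disjoint pieces (area 8, area 12).

2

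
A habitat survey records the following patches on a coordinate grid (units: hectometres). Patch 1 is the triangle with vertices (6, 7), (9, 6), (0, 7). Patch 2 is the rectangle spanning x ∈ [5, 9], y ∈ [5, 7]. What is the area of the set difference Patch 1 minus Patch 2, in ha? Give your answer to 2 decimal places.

1.39

|Patch 1| = 3, |Patch 1∩Patch 2| = 1.6111.
|Patch 1 ∖ Patch 2| = |Patch 1| − |Patch 1∩Patch 2| = 3 − 1.6111 = 1.39.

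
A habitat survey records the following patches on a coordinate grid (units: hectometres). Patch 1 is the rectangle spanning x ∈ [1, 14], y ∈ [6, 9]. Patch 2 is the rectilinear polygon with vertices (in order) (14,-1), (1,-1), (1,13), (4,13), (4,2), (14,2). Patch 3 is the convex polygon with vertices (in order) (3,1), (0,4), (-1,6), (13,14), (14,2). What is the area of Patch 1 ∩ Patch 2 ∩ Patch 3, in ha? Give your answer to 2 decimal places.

6.00

The intersection is the polygon with vertices (4,6), (1,6), (1,7.143), (4,8.857).
By the shoelace formula its area is 6.00.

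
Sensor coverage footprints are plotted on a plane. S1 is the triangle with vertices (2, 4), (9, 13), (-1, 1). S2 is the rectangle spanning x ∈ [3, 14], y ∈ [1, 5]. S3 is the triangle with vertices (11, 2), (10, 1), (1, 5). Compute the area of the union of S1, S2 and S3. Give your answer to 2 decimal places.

By inclusion–exclusion:
Individual areas: |S1| = 3, |S2| = 44, |S3| = 6.5.
|S1∩S2| = 0.
|S1∩S3| = 0.0626.
|S2∩S3| = 6.2111.
|S1∩S2∩S3| = 0.
|S1 ∪ S2 ∪ S3| = 53.5 − 6.2737 + 0 = 47.23.

47.23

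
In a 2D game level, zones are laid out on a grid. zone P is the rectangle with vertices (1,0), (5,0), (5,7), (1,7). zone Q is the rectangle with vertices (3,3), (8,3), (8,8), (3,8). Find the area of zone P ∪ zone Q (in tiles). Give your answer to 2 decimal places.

By inclusion–exclusion:
Individual areas: |zone P| = 28, |zone Q| = 25.
|zone P∩zone Q|: x∈[3,5], y∈[3,7] → 2·4 = 8.
|zone P ∪ zone Q| = 53 − 8 = 45.00.

45.00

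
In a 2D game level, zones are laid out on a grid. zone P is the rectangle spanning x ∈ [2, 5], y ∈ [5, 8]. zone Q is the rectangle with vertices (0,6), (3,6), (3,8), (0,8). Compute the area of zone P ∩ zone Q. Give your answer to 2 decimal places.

|zone P∩zone Q|: x∈[2,3], y∈[6,8] → 1·2 = 2.

2.00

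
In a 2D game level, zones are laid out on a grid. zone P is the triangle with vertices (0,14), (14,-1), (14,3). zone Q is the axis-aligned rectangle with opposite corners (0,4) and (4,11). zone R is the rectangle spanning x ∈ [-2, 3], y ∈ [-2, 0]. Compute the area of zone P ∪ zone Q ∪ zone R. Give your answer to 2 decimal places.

65.24

By inclusion–exclusion:
Individual areas: |zone P| = 28, |zone Q| = 28, |zone R| = 10.
|zone P∩zone Q| = 0.7584.
|zone P∩zone R| = 0.
|zone Q∩zone R| = 0 (no overlap).
|zone P∩zone Q∩zone R| = 0.
|zone P ∪ zone Q ∪ zone R| = 66 − 0.7584 + 0 = 65.24.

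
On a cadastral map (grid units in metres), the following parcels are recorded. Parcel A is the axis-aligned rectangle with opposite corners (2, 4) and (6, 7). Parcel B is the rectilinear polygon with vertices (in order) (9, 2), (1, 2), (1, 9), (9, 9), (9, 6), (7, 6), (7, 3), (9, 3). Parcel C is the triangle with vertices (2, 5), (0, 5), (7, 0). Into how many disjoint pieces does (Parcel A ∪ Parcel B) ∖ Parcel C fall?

(Parcel A ∪ Parcel B) ∖ Parcel C splits into 2 disjoint pieces (area 3.6571, area 42.5).

2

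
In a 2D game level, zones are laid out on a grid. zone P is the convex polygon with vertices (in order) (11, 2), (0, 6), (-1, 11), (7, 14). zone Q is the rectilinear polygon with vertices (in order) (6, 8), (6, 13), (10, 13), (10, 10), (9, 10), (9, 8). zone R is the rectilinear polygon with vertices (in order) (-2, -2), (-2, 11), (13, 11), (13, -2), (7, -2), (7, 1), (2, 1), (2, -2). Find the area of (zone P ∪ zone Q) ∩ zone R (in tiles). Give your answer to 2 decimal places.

68.50

The region (zone P ∪ zone Q) ∩ zone R is the polygon with vertices (-1,11), (10,11), (10,10), (9,10), (9,8), (11,2), (0,6).
By the shoelace formula its area is 68.50.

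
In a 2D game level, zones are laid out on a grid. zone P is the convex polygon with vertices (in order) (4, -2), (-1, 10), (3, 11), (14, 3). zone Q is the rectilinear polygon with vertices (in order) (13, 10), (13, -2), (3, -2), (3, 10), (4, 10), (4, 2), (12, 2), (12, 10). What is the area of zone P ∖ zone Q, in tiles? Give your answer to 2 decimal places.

65.36

|zone P| = 94, |zone P∩zone Q| = 28.6409.
|zone P ∖ zone Q| = |zone P| − |zone P∩zone Q| = 94 − 28.6409 = 65.36.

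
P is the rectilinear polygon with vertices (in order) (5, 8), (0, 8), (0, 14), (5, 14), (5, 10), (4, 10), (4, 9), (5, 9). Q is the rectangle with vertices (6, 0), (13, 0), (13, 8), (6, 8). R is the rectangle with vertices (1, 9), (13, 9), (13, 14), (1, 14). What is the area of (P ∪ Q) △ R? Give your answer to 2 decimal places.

107.00

|P ∪ Q| = 85.
|(P ∪ Q) ∩ R| = 19.
|(P ∪ Q) △ R| = 85 + 60 − 38 = 107.00.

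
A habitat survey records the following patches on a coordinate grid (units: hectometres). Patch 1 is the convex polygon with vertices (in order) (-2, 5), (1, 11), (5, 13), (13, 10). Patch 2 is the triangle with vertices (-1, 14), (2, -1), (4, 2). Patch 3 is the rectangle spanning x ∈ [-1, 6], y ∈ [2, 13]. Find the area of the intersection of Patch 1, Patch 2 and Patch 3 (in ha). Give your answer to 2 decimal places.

4.63

The intersection is the polygon with vertices (2.171,6.39), (0.625,5.875), (0,9), (0.591,10.182).
By the shoelace formula its area is 4.63.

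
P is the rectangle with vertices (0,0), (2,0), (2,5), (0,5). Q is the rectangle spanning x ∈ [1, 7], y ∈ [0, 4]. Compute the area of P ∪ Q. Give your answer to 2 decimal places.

30.00

By inclusion–exclusion:
Individual areas: |P| = 10, |Q| = 24.
|P∩Q|: x∈[1,2], y∈[0,4] → 1·4 = 4.
|P ∪ Q| = 34 − 4 = 30.00.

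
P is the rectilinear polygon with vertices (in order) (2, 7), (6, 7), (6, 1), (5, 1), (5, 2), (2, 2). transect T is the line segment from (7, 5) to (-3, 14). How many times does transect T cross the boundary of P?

2

The segment meets the boundary at (4.778,7), (6,5.9).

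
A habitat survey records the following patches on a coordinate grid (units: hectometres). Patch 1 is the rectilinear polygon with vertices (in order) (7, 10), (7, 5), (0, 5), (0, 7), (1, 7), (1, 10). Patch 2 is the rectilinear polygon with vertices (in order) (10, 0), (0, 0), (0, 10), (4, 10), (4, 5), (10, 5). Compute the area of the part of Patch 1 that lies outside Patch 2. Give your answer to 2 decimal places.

15.00

|Patch 1| = 32, |Patch 1∩Patch 2| = 17.
|Patch 1 ∖ Patch 2| = |Patch 1| − |Patch 1∩Patch 2| = 32 − 17 = 15.00.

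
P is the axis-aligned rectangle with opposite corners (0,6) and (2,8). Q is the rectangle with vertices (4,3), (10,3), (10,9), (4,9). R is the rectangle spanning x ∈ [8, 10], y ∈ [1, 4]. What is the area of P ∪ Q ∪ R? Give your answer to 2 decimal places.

44.00

By inclusion–exclusion:
Individual areas: |P| = 4, |Q| = 36, |R| = 6.
|P∩Q| = 0 (no overlap).
|P∩R| = 0 (no overlap).
|Q∩R|: x∈[8,10], y∈[3,4] → 2·1 = 2.
|P∩Q∩R| = 0.
|P ∪ Q ∪ R| = 46 − 2 + 0 = 44.00.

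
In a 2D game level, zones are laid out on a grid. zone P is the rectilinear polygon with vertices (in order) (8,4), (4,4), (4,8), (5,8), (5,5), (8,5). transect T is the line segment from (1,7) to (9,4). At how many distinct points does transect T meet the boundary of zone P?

The segment meets the boundary at (8,4.375), (6.333,5), (5,5.5), (4,5.875).

4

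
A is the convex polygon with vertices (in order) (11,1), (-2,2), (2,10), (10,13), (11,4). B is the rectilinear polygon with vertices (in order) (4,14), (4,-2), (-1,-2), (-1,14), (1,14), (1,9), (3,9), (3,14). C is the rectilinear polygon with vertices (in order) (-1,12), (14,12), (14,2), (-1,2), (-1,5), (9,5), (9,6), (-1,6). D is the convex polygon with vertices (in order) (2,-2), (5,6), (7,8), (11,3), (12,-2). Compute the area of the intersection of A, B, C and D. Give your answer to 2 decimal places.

The intersection is the polygon with vertices (4,2), (3.5,2), (4,3.333).
By the shoelace formula its area is 0.33.

0.33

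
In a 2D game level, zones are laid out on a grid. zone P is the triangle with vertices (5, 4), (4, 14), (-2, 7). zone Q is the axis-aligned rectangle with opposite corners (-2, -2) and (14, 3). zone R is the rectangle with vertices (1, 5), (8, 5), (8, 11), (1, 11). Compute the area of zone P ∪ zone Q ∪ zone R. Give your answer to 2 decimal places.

134.60

By inclusion–exclusion:
Individual areas: |zone P| = 33.5, |zone Q| = 80, |zone R| = 42.
|zone P∩zone Q| = 0.
|zone P∩zone R| = 20.8976.
|zone Q∩zone R| = 0 (no overlap).
|zone P∩zone Q∩zone R| = 0.
|zone P ∪ zone Q ∪ zone R| = 155.5 − 20.8976 + 0 = 134.60.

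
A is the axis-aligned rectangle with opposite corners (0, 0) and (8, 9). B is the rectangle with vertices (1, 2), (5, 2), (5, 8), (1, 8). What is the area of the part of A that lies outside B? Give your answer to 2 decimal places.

48.00

|A∩B|: x∈[1,5], y∈[2,8] → 4·6 = 24.
|A| = 72.
|A ∖ B| = |A| − |A∩B| = 72 − 24 = 48.00.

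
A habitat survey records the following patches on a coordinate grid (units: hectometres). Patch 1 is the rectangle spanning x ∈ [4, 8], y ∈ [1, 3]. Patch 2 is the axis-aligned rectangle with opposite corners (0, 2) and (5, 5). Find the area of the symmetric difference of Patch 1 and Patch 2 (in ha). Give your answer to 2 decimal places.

21.00

|Patch 1∩Patch 2|: x∈[4,5], y∈[2,3] → 1·1 = 1.
|Patch 1 △ Patch 2| = |Patch 1| + |Patch 2| − 2·|Patch 1∩Patch 2| = 8 + 15 − 2 = 21.00.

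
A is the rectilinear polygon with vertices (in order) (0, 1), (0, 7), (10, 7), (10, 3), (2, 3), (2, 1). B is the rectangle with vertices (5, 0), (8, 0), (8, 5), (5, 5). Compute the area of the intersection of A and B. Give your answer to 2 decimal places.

The intersection is the polygon with vertices (5,3), (5,5), (8,5), (8,3).
By the shoelace formula its area is 6.00.

6.00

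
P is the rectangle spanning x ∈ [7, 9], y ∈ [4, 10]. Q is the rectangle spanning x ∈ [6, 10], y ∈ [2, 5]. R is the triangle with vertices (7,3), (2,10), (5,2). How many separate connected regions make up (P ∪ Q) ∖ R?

1

(P ∪ Q) ∖ R is a single connected region.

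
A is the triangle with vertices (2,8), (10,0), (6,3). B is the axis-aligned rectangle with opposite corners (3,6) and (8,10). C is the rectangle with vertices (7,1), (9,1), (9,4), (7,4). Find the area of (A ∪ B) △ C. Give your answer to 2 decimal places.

|A ∪ B| = 23.725.
|(A ∪ B) ∩ C| = 0.9583.
|(A ∪ B) △ C| = 23.725 + 6 − 1.9167 = 27.81.

27.81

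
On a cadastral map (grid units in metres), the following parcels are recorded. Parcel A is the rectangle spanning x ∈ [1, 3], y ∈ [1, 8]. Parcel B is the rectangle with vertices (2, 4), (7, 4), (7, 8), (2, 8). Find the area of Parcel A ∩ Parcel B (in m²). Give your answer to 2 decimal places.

4.00

|Parcel A∩Parcel B|: x∈[2,3], y∈[4,8] → 1·4 = 4.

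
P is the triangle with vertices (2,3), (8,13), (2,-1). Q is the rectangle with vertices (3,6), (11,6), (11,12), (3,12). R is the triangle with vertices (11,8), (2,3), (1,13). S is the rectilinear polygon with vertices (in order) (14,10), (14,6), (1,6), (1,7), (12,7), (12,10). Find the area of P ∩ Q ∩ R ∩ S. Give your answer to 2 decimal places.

1.11

The intersection is the polygon with vertices (3.8,6), (4.4,7), (5.429,7), (5,6).
By the shoelace formula its area is 1.11.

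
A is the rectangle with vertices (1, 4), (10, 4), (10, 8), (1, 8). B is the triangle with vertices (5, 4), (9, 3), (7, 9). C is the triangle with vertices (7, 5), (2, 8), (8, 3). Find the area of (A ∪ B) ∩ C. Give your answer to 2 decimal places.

3.46

The region (A ∪ B) ∩ C is the polygon with vertices (7.571,3.357), (2,8), (7,5), (7.857,3.286).
By the shoelace formula its area is 3.46.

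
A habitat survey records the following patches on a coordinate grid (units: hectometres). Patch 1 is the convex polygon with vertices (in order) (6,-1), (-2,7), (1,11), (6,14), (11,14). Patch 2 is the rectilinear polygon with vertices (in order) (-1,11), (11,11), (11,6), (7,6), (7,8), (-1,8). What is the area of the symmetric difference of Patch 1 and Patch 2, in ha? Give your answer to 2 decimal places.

|Patch 1| = 103, |Patch 2| = 44, |Patch 1∩Patch 2| = 32.1667.
|Patch 1 △ Patch 2| = |Patch 1| + |Patch 2| − 2·|Patch 1∩Patch 2| = 103 + 44 − 64.3333 = 82.67.

82.67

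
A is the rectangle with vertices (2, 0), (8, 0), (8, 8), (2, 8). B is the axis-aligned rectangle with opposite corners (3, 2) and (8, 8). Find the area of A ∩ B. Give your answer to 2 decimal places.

|A∩B|: x∈[3,8], y∈[2,8] → 5·6 = 30.

30.00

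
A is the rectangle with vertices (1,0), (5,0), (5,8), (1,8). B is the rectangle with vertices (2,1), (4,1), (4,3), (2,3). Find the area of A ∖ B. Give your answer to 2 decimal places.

|A∩B|: x∈[2,4], y∈[1,3] → 2·2 = 4.
|A| = 32.
|A ∖ B| = |A| − |A∩B| = 32 − 4 = 28.00.

28.00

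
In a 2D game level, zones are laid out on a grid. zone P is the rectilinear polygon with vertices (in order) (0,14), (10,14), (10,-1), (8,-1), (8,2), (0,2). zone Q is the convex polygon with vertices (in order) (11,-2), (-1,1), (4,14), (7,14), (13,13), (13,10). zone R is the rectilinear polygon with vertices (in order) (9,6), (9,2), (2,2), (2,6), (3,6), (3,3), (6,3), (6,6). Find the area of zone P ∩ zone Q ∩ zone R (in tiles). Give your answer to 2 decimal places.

19.00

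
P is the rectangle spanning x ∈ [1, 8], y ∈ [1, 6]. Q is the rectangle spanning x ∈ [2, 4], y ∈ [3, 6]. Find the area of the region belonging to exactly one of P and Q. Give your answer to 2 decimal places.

29.00

|P∩Q|: x∈[2,4], y∈[3,6] → 2·3 = 6.
|P △ Q| = |P| + |Q| − 2·|P∩Q| = 35 + 6 − 12 = 29.00.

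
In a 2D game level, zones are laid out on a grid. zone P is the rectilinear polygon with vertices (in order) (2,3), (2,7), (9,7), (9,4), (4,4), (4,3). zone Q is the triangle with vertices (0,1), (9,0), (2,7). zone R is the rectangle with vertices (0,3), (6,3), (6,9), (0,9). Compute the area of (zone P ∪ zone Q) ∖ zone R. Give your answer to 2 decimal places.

|zone P ∪ zone Q| = 44.5.
|(zone P ∪ zone Q) ∩ zone R| = 18.1667.
|(zone P ∪ zone Q) ∖ zone R| = 44.5 − 18.1667 = 26.33.

26.33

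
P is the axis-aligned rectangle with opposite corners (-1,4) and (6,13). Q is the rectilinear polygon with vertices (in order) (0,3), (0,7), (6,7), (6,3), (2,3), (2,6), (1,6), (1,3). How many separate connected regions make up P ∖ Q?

2

P ∖ Q splits into 2 disjoint pieces (area 45, area 2).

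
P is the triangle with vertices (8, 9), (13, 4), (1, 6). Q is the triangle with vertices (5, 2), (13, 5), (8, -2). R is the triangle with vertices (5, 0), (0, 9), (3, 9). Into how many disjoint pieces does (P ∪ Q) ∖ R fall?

2

(P ∪ Q) ∖ R splits into 2 disjoint pieces (area 43.0447, area 0.1177).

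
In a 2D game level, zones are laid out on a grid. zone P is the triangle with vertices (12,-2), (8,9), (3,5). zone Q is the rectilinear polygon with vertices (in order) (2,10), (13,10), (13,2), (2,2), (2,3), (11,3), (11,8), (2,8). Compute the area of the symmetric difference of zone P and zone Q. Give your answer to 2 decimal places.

|zone P| = 35.5, |zone Q| = 43, |zone P∩zone Q| = 4.9562.
|zone P △ zone Q| = |zone P| + |zone Q| − 2·|zone P∩zone Q| = 35.5 + 43 − 9.9123 = 68.59.

68.59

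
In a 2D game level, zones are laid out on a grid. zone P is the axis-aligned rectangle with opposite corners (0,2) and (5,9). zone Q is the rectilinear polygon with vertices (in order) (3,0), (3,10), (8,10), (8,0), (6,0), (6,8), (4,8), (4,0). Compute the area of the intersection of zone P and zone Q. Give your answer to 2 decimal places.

The intersection is the polygon with vertices (5,9), (5,8), (4,8), (4,2), (3,2), (3,9).
By the shoelace formula its area is 8.00.

8.00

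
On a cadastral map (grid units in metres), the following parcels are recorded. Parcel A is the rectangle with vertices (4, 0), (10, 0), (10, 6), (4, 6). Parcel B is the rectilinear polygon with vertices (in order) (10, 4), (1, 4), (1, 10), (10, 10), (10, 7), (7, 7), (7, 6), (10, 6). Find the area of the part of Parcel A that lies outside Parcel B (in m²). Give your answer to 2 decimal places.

24.00

|Parcel A| = 36, |Parcel A∩Parcel B| = 12.
|Parcel A ∖ Parcel B| = |Parcel A| − |Parcel A∩Parcel B| = 36 − 12 = 24.00.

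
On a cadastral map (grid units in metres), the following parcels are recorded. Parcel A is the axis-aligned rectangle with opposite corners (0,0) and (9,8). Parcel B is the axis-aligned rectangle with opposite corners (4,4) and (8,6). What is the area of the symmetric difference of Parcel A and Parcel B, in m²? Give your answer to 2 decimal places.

64.00

|Parcel A∩Parcel B|: x∈[4,8], y∈[4,6] → 4·2 = 8.
|Parcel A △ Parcel B| = |Parcel A| + |Parcel B| − 2·|Parcel A∩Parcel B| = 72 + 8 − 16 = 64.00.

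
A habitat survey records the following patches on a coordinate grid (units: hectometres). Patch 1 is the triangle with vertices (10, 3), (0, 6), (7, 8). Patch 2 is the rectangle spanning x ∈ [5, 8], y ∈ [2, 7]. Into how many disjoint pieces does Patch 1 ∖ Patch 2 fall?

2

Patch 1 ∖ Patch 2 splits into 2 disjoint pieces (area 2.7333, area 9.05).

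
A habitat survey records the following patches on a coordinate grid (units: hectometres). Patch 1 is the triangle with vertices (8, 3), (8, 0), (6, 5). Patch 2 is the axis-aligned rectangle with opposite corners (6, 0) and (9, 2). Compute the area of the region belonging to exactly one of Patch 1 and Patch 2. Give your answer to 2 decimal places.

7.40

|Patch 1| = 3, |Patch 2| = 6, |Patch 1∩Patch 2| = 0.8.
|Patch 1 △ Patch 2| = |Patch 1| + |Patch 2| − 2·|Patch 1∩Patch 2| = 3 + 6 − 1.6 = 7.40.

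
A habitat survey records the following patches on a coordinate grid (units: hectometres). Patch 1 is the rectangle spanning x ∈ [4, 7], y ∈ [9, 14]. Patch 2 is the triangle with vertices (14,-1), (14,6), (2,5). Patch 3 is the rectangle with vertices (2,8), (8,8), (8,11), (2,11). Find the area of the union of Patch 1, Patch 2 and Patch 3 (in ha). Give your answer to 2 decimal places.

By inclusion–exclusion:
Individual areas: |Patch 1| = 15, |Patch 2| = 42, |Patch 3| = 18.
|Patch 1∩Patch 2| = 0.
|Patch 1∩Patch 3|: x∈[4,7], y∈[9,11] → 3·2 = 6.
|Patch 2∩Patch 3| = 0.
|Patch 1∩Patch 2∩Patch 3| = 0.
|Patch 1 ∪ Patch 2 ∪ Patch 3| = 75 − 6 + 0 = 69.00.

69.00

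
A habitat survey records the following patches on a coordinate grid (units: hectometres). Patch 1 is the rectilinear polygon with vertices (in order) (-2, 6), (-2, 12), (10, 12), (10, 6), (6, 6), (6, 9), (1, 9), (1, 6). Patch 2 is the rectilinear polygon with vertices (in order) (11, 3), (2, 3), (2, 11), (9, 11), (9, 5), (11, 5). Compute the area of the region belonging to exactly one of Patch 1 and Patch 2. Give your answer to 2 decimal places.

71.00

|Patch 1| = 57, |Patch 2| = 60, |Patch 1∩Patch 2| = 23.
|Patch 1 △ Patch 2| = |Patch 1| + |Patch 2| − 2·|Patch 1∩Patch 2| = 57 + 60 − 46 = 71.00.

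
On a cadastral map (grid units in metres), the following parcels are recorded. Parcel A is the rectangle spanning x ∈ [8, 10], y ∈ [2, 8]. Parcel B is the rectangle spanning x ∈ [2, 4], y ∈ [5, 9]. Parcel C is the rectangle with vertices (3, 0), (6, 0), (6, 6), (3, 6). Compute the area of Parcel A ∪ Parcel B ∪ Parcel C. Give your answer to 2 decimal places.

By inclusion–exclusion:
Individual areas: |Parcel A| = 12, |Parcel B| = 8, |Parcel C| = 18.
|Parcel A∩Parcel B| = 0 (no overlap).
|Parcel A∩Parcel C| = 0 (no overlap).
|Parcel B∩Parcel C|: x∈[3,4], y∈[5,6] → 1·1 = 1.
|Parcel A∩Parcel B∩Parcel C| = 0.
|Parcel A ∪ Parcel B ∪ Parcel C| = 38 − 1 + 0 = 37.00.

37.00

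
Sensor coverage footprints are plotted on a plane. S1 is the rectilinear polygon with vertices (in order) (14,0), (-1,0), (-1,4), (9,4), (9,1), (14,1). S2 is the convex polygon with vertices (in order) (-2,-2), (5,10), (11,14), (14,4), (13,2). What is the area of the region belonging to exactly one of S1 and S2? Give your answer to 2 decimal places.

102.92

|S1| = 45, |S2| = 124, |S1∩S2| = 33.0417.
|S1 △ S2| = |S1| + |S2| − 2·|S1∩S2| = 45 + 124 − 66.0833 = 102.92.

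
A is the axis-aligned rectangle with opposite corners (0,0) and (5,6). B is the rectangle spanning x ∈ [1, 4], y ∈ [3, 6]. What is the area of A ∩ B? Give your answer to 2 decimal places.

9.00

|A∩B|: x∈[1,4], y∈[3,6] → 3·3 = 9.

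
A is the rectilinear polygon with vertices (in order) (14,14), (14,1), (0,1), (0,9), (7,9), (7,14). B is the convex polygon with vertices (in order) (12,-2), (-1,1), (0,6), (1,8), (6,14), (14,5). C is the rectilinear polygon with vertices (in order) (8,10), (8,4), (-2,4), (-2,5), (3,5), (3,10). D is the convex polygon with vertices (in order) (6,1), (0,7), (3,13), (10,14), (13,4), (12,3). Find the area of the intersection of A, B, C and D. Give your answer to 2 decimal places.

26.50

The intersection is the polygon with vertices (3,5), (3,9), (7,9), (7,10), (8,10), (8,4), (3,4), (2,5).
By the shoelace formula its area is 26.50.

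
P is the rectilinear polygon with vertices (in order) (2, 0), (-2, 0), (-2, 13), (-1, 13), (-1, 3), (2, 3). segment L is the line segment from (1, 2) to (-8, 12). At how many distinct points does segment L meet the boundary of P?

The segment meets the boundary at (-2,5.333), (-1,4.222), (0.1,3).

3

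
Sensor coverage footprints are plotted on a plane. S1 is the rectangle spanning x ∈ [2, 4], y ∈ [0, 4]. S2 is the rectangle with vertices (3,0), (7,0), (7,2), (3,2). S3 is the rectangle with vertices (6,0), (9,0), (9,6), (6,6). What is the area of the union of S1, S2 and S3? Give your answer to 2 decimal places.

By inclusion–exclusion:
Individual areas: |S1| = 8, |S2| = 8, |S3| = 18.
|S1∩S2|: x∈[3,4], y∈[0,2] → 1·2 = 2.
|S1∩S3| = 0 (no overlap).
|S2∩S3|: x∈[6,7], y∈[0,2] → 1·2 = 2.
|S1∩S2∩S3| = 0.
|S1 ∪ S2 ∪ S3| = 34 − 4 + 0 = 30.00.

30.00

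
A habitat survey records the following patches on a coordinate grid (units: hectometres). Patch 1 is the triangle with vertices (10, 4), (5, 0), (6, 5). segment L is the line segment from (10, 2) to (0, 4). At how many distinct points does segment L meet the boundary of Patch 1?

2

The segment meets the boundary at (5.577,2.885), (8,2.4).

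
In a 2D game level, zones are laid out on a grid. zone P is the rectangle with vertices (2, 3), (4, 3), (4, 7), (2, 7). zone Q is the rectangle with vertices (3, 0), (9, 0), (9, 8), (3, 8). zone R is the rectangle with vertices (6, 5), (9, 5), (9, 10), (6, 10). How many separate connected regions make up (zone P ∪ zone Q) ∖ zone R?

1

(zone P ∪ zone Q) ∖ zone R is a single connected region.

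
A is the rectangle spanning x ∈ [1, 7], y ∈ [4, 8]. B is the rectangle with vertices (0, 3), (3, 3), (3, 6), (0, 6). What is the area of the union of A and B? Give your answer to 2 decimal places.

29.00

By inclusion–exclusion:
Individual areas: |A| = 24, |B| = 9.
|A∩B|: x∈[1,3], y∈[4,6] → 2·2 = 4.
|A ∪ B| = 33 − 4 = 29.00.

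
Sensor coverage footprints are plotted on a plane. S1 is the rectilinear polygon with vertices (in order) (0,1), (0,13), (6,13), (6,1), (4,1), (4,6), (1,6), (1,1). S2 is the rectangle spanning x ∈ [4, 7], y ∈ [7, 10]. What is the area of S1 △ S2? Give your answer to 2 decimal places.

54.00

|S1| = 57, |S2| = 9, |S1∩S2| = 6.
|S1 △ S2| = |S1| + |S2| − 2·|S1∩S2| = 57 + 9 − 12 = 54.00.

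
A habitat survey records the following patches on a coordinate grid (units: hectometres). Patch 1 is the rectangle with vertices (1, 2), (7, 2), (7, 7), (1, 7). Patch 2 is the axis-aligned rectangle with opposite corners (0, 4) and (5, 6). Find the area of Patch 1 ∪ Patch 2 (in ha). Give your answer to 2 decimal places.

By inclusion–exclusion:
Individual areas: |Patch 1| = 30, |Patch 2| = 10.
|Patch 1∩Patch 2|: x∈[1,5], y∈[4,6] → 4·2 = 8.
|Patch 1 ∪ Patch 2| = 40 − 8 = 32.00.

32.00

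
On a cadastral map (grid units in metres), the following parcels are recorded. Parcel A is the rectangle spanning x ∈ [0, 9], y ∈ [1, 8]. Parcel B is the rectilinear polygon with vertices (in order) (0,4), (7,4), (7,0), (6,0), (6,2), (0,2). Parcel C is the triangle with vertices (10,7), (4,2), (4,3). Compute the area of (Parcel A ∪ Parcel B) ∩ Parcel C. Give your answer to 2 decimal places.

2.92

The region (Parcel A ∪ Parcel B) ∩ Parcel C is the polygon with vertices (9,6.167), (4,2), (4,3), (9,6.333).
By the shoelace formula its area is 2.92.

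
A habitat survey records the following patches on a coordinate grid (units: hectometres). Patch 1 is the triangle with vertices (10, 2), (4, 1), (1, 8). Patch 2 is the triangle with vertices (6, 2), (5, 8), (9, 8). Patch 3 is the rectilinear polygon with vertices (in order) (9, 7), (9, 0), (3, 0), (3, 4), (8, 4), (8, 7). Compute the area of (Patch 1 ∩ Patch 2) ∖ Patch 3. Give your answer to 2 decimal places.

0.67

|Patch 1 ∩ Patch 2| = 2.
|(Patch 1 ∩ Patch 2) ∩ Patch 3| = 1.3333.
|(Patch 1 ∩ Patch 2) ∖ Patch 3| = 2 − 1.3333 = 0.67.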